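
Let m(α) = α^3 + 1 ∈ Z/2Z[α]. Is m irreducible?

Check for roots in Z/2Z: m(0) = 1; m(1) = 0 → root.
m(1) = 0, so (α − 1) divides m(α); m is reducible.

No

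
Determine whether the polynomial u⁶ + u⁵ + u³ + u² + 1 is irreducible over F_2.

Write g(u) = u⁶ + u⁵ + u³ + u² + 1.
Check for roots in F_2: g(0) = 1; g(1) = 1.
No roots, so no linear factors.
Monic irreducibles of degree 2 over GF(2): u² + u + 1.
None of them divide g (all give nonzero remainder).
Monic irreducibles of degree 3 over GF(2): u³ + u + 1, u³ + u² + 1.
None of them divide g (all give nonzero remainder).
No irreducible factor of degree ≤ 3 exists, so g is irreducible over GF(2).

Yes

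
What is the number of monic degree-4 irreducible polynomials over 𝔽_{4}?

60

x^(4^4) − x is the product of all monic irreducibles of degree dividing 4; Möbius inversion gives N = (1/4) Σ μ(4/d)·4^d.
Divisors of 4: 1, 2, 4; μ(4/d) for each: 0, -1, 1.
Σ = − 4^2 + 4^4 = 240.
N = 240/4 = 60.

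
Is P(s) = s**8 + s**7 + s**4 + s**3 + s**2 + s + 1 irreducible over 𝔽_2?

Check for roots in 𝔽_2: P(0) = 1; P(1) = 1.
No roots, so no linear factors.
Monic irreducibles of degree 2 over GF(2): s**2 + s + 1.
None of them divide P (all give nonzero remainder).
Monic irreducibles of degree 3 over GF(2): s**3 + s + 1, s**3 + s**2 + 1.
None of them divide P (all give nonzero remainder).
Monic irreducibles of degree 4 over GF(2): s**4 + s + 1, s**4 + s**3 + 1, s**4 + s**3 + s**2 + s + 1.
None of them divide P (all give nonzero remainder).
No irreducible factor of degree ≤ 4 exists, so P is irreducible over GF(2).

Yes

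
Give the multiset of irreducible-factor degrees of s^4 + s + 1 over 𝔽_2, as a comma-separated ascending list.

Write f(s) = s^4 + s + 1.
Roots in 𝔽_2: f(0) = 1; f(1) = 1.
Complete factorization: f(s) = (s^4 + s + 1).
Factor degrees with multiplicity: 4 = 4.

4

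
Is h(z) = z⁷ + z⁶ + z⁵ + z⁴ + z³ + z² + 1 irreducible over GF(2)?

Yes

Check for roots in GF(2): h(0) = 1; h(1) = 1.
No roots, so no linear factors.
Monic irreducibles of degree 2 over GF(2): z² + z + 1.
None of them divide h (all give nonzero remainder).
Monic irreducibles of degree 3 over GF(2): z³ + z + 1, z³ + z² + 1.
None of them divide h (all give nonzero remainder).
No irreducible factor of degree ≤ 3 exists, so h is irreducible over GF(2).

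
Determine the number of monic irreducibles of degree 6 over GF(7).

19544

x^(7^6) − x is the product of all monic irreducibles of degree dividing 6; Möbius inversion gives N = (1/6) Σ μ(6/d)·7^d.
Divisors of 6: 1, 2, 3, 6; μ(6/d) for each: 1, -1, -1, 1.
Σ = 7^1 − 7^2 − 7^3 + 7^6 = 117264.
N = 117264/6 = 19544.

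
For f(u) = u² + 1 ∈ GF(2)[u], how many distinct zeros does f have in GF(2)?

Evaluate at each of the 2 elements of GF(2):
f(0) = 1; f(1) = 0 → root.
Roots: {1}.

1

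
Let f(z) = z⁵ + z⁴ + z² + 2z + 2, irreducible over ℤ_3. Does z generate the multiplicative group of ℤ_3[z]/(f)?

No

|GF(3^5)^×| = 3^5 − 1 = 242. Prime factorization: 242 = 2·11^2.
f is primitive ⇔ z has order 242 in GF(3)[z]/(f), i.e. z^(242/q) ≠ 1 for each prime q | 242.
z^(121) mod f = 1
z^(22) mod f = z⁴ + 2z³ + 2.
Since z^(121) = 1, the order of z divides 121 < 242; not primitive.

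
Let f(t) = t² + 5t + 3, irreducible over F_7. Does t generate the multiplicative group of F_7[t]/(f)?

|GF(7^2)^×| = 7^2 − 1 = 48. Prime factorization: 48 = 2^4·3.
f is primitive ⇔ t has order 48 in GF(7)[t]/(f), i.e. t^(48/q) ≠ 1 for each prime q | 48.
t^(24) mod f = 6.
t^(16) mod f = 2.
None equal 1, so t has full order 48; f is primitive.

Yes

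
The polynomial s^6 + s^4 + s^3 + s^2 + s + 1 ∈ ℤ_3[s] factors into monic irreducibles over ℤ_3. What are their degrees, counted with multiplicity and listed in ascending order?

1, 2, 3

Write h(s) = s^6 + s^4 + s^3 + s^2 + s + 1.
Roots in ℤ_3: h(0) = 1; h(1) = 0 → root; h(2) = 2.
Linear factors from roots: (s + 2).
Complete factorization: h(s) = (s + 2)·(s^2 + 1)·(s^3 + s^2 + s + 2).
Factor degrees with multiplicity: 1 + 2 + 3 = 6.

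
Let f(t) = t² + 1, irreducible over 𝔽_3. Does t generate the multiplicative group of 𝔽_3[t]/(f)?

|GF(3^2)^×| = 3^2 − 1 = 8. Prime factorization: 8 = 2^3.
f is primitive ⇔ t has order 8 in GF(3)[t]/(f), i.e. t^(8/q) ≠ 1 for each prime q | 8.
t^(4) mod f = 1
Since t^(4) = 1, the order of t divides 4 < 8; not primitive.

No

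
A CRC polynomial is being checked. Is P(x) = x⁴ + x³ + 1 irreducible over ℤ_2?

Check for roots in ℤ_2: P(0) = 1; P(1) = 1.
No roots, so no linear factors.
Monic irreducibles of degree 2 over GF(2): x² + x + 1.
None of them divide P (all give nonzero remainder).
No irreducible factor of degree ≤ 2 exists, so P is irreducible over GF(2).

Yes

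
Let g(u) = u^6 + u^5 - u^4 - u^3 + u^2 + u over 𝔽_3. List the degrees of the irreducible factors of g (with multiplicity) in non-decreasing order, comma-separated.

Roots in 𝔽_3: g(0) = 0 → root; g(1) = 2; g(2) = 0 → root.
Linear factors from roots: (u), (u + 1).
Complete factorization: g(u) = (u)·(u + 1)·(u^2 + 1)^2.
Factor degrees with multiplicity: 1 + 1 + 2 + 2 = 6.

1, 1, 2, 2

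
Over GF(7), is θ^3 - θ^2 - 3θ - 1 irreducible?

Write f(θ) = θ^3 - θ^2 - 3θ - 1.
Check for roots in GF(7): f(0) = 6; f(1) = 3; f(2) = 4; f(3) = 1; f(4) = 0 → root; f(5) = 0 → root; f(6) = 0 → root.
f(4) = 0, so (θ − 4) divides f(θ); f is reducible.

No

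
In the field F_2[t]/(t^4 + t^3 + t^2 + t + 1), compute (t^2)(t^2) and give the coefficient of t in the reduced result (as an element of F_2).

1

Multiply in F_2[t]: (t^2)·(t^2) = t^4.
Reduce using t^4 ≡ t^3 + t^2 + t + 1 (mod t^4 + t^3 + t^2 + t + 1).
Reduced: t^3 + t^2 + t + 1.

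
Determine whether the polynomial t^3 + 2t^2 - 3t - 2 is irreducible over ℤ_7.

Yes

Write h(t) = t^3 + 2t^2 - 3t - 2.
Check for roots in ℤ_7: h(0) = 5; h(1) = 5; h(2) = 1; h(3) = 6; h(4) = 5; h(5) = 4; h(6) = 2.
No roots. A degree-3 polynomial over a field with no linear factor is irreducible.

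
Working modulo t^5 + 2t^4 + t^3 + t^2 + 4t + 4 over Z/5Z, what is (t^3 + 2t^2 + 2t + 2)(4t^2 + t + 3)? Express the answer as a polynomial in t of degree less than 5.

t^4 + 4t^3 + 2t^2 + 2t

Multiply in Z/5Z[t]: (t^3 + 2t^2 + 2t + 2)·(4t^2 + t + 3) = 4t^5 + 4t^4 + 3t^3 + t^2 + 3t + 1.
Reduce using t^5 ≡ 3t^4 + 4t^3 + 4t^2 + t + 1 (mod t^5 + 2t^4 + t^3 + t^2 + 4t + 4).
Reduced: t^4 + 4t^3 + 2t^2 + 2t.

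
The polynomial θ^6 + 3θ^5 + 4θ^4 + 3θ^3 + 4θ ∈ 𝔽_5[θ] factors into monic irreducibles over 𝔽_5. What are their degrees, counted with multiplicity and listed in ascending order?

1, 1, 1, 1, 1, 1

Write f(θ) = θ^6 + 3θ^5 + 4θ^4 + 3θ^3 + 4θ.
Roots in 𝔽_5: f(0) = 0 → root; f(1) = 0 → root; f(2) = 1; f(3) = 0 → root; f(4) = 0 → root.
Linear factors from roots: (θ), (θ + 4), (θ + 2), (θ + 1).
Complete factorization: f(θ) = (θ)·(θ + 1)·(θ + 2)^2·(θ + 4)^2.
Factor degrees with multiplicity: 1 + 1 + 1 + 1 + 1 + 1 = 6.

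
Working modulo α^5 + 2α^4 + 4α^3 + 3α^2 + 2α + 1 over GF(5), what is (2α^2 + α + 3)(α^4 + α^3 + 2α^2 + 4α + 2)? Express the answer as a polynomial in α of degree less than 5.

Multiply in GF(5)[α]: (2α^2 + α + 3)·(α^4 + α^3 + 2α^2 + 4α + 2) = 2α^6 + 3α^5 + 3α^4 + 3α^3 + 4α^2 + 4α + 1.
Reduce using α^5 ≡ 3α^4 + α^3 + 2α^2 + 3α + 4 (mod α^5 + 2α^4 + 4α^3 + 3α^2 + 2α + 1).
Reduced: 2α^4 + α^3 + 3α^2 + 4α + 2.

2α^4 + α^3 + 3α^2 + 4α + 2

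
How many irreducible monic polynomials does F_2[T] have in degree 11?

Gauss's count: N_{2}(11) = (1/11) Σ_{d|11} μ(11/d)·2^d.
Divisors of 11: 1, 11; μ(11/d) for each: -1, 1.
Σ = − 2^1 + 2^11 = 2046.
N = 2046/11 = 186.

186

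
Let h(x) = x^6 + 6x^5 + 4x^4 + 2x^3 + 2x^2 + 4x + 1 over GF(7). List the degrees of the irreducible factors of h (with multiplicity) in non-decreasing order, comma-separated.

6

Complete factorization: h(x) = (x^6 + 6x^5 + 4x^4 + 2x^3 + 2x^2 + 4x + 1).
Factor degrees with multiplicity: 6 = 6.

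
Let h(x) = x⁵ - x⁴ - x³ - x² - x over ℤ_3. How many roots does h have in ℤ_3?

2

Evaluate at each of the 3 elements of ℤ_3:
h(0) = 0 → root; h(1) = 0 → root; h(2) = 2.
Roots: {0, 1}.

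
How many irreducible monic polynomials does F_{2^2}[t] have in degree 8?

x^(4^8) − x is the product of all monic irreducibles of degree dividing 8; Möbius inversion gives N = (1/8) Σ μ(8/d)·4^d.
Divisors of 8: 1, 2, 4, 8; μ(8/d) for each: 0, 0, -1, 1.
Σ = − 4^4 + 4^8 = 65280.
N = 65280/8 = 8160.

8160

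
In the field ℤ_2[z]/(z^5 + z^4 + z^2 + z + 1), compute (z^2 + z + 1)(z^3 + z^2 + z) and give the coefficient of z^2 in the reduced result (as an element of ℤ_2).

Multiply in ℤ_2[z]: (z^2 + z + 1)·(z^3 + z^2 + z) = z^5 + z^3 + z.
Reduce using z^5 ≡ z^4 + z^2 + z + 1 (mod z^5 + z^4 + z^2 + z + 1).
Reduced: z^4 + z^3 + z^2 + 1.

1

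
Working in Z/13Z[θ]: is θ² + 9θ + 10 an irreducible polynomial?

Write f(θ) = θ² + 9θ + 10.
Check each element of Z/13Z for a root: f(0)=10, f(1)=7, f(2)=6, f(3)=7, f(4)=10, f(5)=2, f(6)=9, f(7)=5, f(8)=3, f(9)=3, f(10)=5, f(11)=9, f(12)=2.
No roots. A degree-2 polynomial over a field with no linear factor is irreducible.

Yes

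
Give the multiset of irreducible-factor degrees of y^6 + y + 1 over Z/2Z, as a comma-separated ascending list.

6

Write f(y) = y^6 + y + 1.
Roots in Z/2Z: f(0) = 1; f(1) = 1.
Complete factorization: f(y) = (y^6 + y + 1).
Factor degrees with multiplicity: 6 = 6.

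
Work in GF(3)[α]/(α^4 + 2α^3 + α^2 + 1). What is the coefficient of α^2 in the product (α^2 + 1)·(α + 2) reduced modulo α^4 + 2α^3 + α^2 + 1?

Multiply in GF(3)[α]: (α^2 + 1)·(α + 2) = α^3 + 2α^2 + α + 2.
Reduced: α^3 + 2α^2 + α + 2.

2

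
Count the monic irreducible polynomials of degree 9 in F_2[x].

By the necklace-counting formula, N_2(9) = (1/9) Σ_{d|9} μ(9/d)·2^d.
Divisors of 9: 1, 3, 9; μ(9/d) for each: 0, -1, 1.
Σ = − 2^3 + 2^9 = 504.
N = 504/9 = 56.

56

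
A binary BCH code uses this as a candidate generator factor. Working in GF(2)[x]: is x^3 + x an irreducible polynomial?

No

Write g(x) = x^3 + x.
Check for roots in GF(2): g(0) = 0 → root; g(1) = 0 → root.
g(0) = 0, so (x) divides g(x); g is reducible.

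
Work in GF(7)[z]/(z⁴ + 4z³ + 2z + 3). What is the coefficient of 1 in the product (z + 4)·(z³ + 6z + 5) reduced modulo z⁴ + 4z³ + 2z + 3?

Multiply in GF(7)[z]: (z + 4)·(z³ + 6z + 5) = z⁴ + 4z³ + 6z² + z + 6.
Reduce using z⁴ ≡ 3z³ + 5z + 4 (mod z⁴ + 4z³ + 2z + 3).
Reduced: 6z² + 6z + 3.

3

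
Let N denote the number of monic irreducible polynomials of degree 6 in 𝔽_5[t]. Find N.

2580

By the necklace-counting formula, N_5(6) = (1/6) Σ_{d|6} μ(6/d)·5^d.
Divisors of 6: 1, 2, 3, 6; μ(6/d) for each: 1, -1, -1, 1.
Σ = 5^1 − 5^2 − 5^3 + 5^6 = 15480.
N = 15480/6 = 2580.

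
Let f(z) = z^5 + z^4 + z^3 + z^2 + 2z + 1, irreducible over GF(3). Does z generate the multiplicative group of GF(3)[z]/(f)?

|GF(3^5)^×| = 3^5 − 1 = 242. Prime factorization: 242 = 2·11^2.
f is primitive ⇔ z has order 242 in GF(3)[z]/(f), i.e. z^(242/q) ≠ 1 for each prime q | 242.
z^(121) mod f = 2.
z^(22) mod f = z^4 + z^2 + z + 2.
None equal 1, so z has full order 242; f is primitive.

Yes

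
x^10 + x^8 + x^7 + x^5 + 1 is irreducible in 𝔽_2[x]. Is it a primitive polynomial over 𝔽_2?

Write f(x) = x^10 + x^8 + x^7 + x^5 + 1.
|GF(2^10)^×| = 2^10 − 1 = 1023. Prime factorization: 1023 = 3·11·31.
f is primitive ⇔ x has order 1023 in GF(2)[x]/(f), i.e. x^(1023/q) ≠ 1 for each prime q | 1023.
x^(341) mod f = x^7 + x^6 + x^5 + x^2 + x + 1.
x^(93) mod f = x^9 + x^6 + x^4 + x^3.
x^(33) mod f = x^8 + x^7 + x^4 + x + 1.
None equal 1, so x has full order 1023; f is primitive.

Yes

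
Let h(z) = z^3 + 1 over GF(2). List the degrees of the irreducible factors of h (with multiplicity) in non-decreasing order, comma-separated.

Roots in GF(2): h(0) = 1; h(1) = 0 → root.
Linear factors from roots: (z + 1).
Complete factorization: h(z) = (z + 1)·(z^2 + z + 1).
Factor degrees with multiplicity: 1 + 2 = 3.

1, 2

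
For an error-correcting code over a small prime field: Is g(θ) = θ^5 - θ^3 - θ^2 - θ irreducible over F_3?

No

Check for roots in F_3: g(0) = 0 → root; g(1) = 1; g(2) = 0 → root.
g(0) = 0, so (θ) divides g(θ); g is reducible.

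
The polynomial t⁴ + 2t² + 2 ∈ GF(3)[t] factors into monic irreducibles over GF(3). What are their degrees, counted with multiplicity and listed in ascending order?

Write h(t) = t⁴ + 2t² + 2.
Roots in GF(3): h(0) = 2; h(1) = 2; h(2) = 2.
Complete factorization: h(t) = (t⁴ + 2t² + 2).
Factor degrees with multiplicity: 4 = 4.

4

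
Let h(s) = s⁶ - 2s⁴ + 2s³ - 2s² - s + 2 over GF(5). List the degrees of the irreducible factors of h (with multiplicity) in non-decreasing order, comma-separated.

1, 1, 2, 2

Roots in GF(5): h(0) = 2; h(1) = 0 → root; h(2) = 0 → root; h(3) = 2; h(4) = 3.
Linear factors from roots: (s - 1), (s - 2).
Complete factorization: h(s) = (s - 2)·(s - 1)·(s² + 2)·(s² - 2s - 2).
Factor degrees with multiplicity: 1 + 1 + 2 + 2 = 6.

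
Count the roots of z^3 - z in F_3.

3

Write g(z) = z^3 - z.
Evaluate at each of the 3 elements of F_3:
g(0) = 0 → root; g(1) = 0 → root; g(2) = 0 → root.
Roots: {0, 1, 2}.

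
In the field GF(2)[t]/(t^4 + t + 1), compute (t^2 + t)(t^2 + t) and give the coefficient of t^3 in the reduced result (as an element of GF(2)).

0

Multiply in GF(2)[t]: (t^2 + t)·(t^2 + t) = t^4 + t^2.
Reduce using t^4 ≡ t + 1 (mod t^4 + t + 1).
Reduced: t^2 + t + 1.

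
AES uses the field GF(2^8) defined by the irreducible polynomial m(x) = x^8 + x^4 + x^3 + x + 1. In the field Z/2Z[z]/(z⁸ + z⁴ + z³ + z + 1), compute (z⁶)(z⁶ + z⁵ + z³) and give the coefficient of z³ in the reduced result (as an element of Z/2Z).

Multiply in Z/2Z[z]: (z⁶)·(z⁶ + z⁵ + z³) = z¹² + z¹¹ + z⁹.
Reduce using z⁸ ≡ z⁴ + z³ + z + 1 (mod z⁸ + z⁴ + z³ + z + 1).
Reduced: z⁶ + z² + 1.

0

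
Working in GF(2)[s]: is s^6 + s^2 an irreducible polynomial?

No

Write f(s) = s^6 + s^2.
Check for roots in GF(2): f(0) = 0 → root; f(1) = 0 → root.
f(0) = 0, so (s) divides f(s); f is reducible.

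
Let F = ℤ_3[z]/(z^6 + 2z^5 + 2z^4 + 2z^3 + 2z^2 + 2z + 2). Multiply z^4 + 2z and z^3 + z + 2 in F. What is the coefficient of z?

Multiply in ℤ_3[z]: (z^4 + 2z)·(z^3 + z + 2) = z^7 + z^5 + z^4 + 2z^2 + z.
Reduce using z^6 ≡ z^5 + z^4 + z^3 + z^2 + z + 1 (mod z^6 + 2z^5 + 2z^4 + 2z^3 + 2z^2 + 2z + 2).
Reduced: 2z^3 + z^2 + 1.

0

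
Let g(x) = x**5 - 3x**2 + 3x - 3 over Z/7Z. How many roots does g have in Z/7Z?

0

Evaluate at each of the 7 elements of Z/7Z:
g(0) = 4; g(1) = 5; g(2) = 2; g(3) = 5; g(4) = 5; g(5) = 3; g(6) = 4.
No element is a root.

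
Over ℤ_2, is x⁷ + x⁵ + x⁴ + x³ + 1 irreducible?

Write f(x) = x⁷ + x⁵ + x⁴ + x³ + 1.
Check for roots in ℤ_2: f(0) = 1; f(1) = 1.
No roots, so no linear factors.
Monic irreducibles of degree 2 over GF(2): x² + x + 1.
None of them divide f (all give nonzero remainder).
Monic irreducibles of degree 3 over GF(2): x³ + x + 1, x³ + x² + 1.
None of them divide f (all give nonzero remainder).
No irreducible factor of degree ≤ 3 exists, so f is irreducible over GF(2).

Yes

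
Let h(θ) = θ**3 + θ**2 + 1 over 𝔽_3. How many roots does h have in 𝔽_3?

1

Evaluate at each of the 3 elements of 𝔽_3:
h(0) = 1; h(1) = 0 → root; h(2) = 1.
Roots: {1}.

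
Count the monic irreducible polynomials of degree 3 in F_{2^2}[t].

Gauss's count: N_{4}(3) = (1/3) Σ_{d|3} μ(3/d)·4^d.
Divisors of 3: 1, 3; μ(3/d) for each: -1, 1.
Σ = − 4^1 + 4^3 = 60.
N = 60/3 = 20.

20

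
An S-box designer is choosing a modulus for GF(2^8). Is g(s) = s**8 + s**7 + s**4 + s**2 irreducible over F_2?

Check for roots in F_2: g(0) = 0 → root; g(1) = 0 → root.
g(0) = 0, so (s) divides g(s); g is reducible.

No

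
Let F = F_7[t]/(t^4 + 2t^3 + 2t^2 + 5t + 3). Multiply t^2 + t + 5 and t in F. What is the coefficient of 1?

Multiply in F_7[t]: (t^2 + t + 5)·(t) = t^3 + t^2 + 5t.
Reduced: t^3 + t^2 + 5t.

0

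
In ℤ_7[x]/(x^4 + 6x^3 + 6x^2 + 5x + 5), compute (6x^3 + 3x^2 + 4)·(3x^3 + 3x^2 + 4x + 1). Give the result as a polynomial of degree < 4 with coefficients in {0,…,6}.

4x^3 + 6x^2 + 4x

Multiply in ℤ_7[x]: (6x^3 + 3x^2 + 4)·(3x^3 + 3x^2 + 4x + 1) = 4x^6 + 6x^5 + 5x^4 + 2x^3 + x^2 + 2x + 4.
Reduce using x^4 ≡ x^3 + x^2 + 2x + 2 (mod x^4 + 6x^3 + 6x^2 + 5x + 5).
Reduced: 4x^3 + 6x^2 + 4x.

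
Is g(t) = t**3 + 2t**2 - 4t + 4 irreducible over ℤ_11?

Check each element of ℤ_11 for a root: g(0)=4, g(1)=3, g(2)=1, g(3)=4, g(4)=7, g(5)=5, g(6)=4, g(7)=10, g(8)=7, g(9)=1, g(10)=9.
No roots. A degree-3 polynomial over a field with no linear factor is irreducible.

Yes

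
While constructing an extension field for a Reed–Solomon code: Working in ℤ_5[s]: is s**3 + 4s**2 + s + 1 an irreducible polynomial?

Write h(s) = s**3 + 4s**2 + s + 1.
Check for roots in ℤ_5: h(0) = 1; h(1) = 2; h(2) = 2; h(3) = 2; h(4) = 3.
No roots. A degree-3 polynomial over a field with no linear factor is irreducible.

Yes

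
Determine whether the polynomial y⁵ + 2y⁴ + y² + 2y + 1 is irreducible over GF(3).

Write P(y) = y⁵ + 2y⁴ + y² + 2y + 1.
Check for roots in GF(3): P(0) = 1; P(1) = 1; P(2) = 1.
No roots, so no linear factors.
Monic irreducibles of degree 2 over GF(3): y² + 1, y² + y + 2, y² + 2y + 2.
y² + y + 2 divides P: P(y) = (y² + y + 2)·(y³ + y² + 2).

No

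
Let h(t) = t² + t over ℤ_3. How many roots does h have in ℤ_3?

2

Evaluate at each of the 3 elements of ℤ_3:
h(0) = 0 → root; h(1) = 2; h(2) = 0 → root.
Roots: {0, 2}.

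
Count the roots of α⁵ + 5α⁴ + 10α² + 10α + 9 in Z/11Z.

4

Write f(α) = α⁵ + 5α⁴ + 10α² + 10α + 9.
Evaluate at each of the 11 elements of Z/11Z:
f(0) = 9; f(1) = 2; f(2) = 5; f(3) = 7; f(4) = 5; f(5) = 3; f(6) = 0 → root; f(7) = 0 → root; f(8) = 0 → root; f(9) = 0 → root; f(10) = 2.
Roots: {6, 7, 8, 9}.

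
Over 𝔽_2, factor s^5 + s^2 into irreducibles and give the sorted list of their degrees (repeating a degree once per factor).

1, 1, 1, 2

Write f(s) = s^5 + s^2.
Roots in 𝔽_2: f(0) = 0 → root; f(1) = 0 → root.
Linear factors from roots: (s), (s + 1).
Complete factorization: f(s) = (s + 1)·(s)^2·(s^2 + s + 1).
Factor degrees with multiplicity: 1 + 1 + 1 + 2 = 5.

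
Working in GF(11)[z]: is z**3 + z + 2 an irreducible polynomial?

No

Write m(z) = z**3 + z + 2.
Check each element of GF(11) for a root: m(0)=2, m(1)=4, m(2)=1, m(3)=10, m(4)=4, m(5)=0, m(6)=4, m(7)=0, m(8)=5, m(9)=3, m(10)=0.
m(5) = 0, so (z − 5) divides m(z); m is reducible.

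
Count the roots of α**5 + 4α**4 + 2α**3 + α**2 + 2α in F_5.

4

Write P(α) = α**5 + 4α**4 + 2α**3 + α**2 + 2α.
Evaluate at each of the 5 elements of F_5:
P(0) = 0 → root; P(1) = 0 → root; P(2) = 0 → root; P(3) = 1; P(4) = 0 → root.
Roots: {0, 1, 2, 4}.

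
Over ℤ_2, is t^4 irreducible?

Write g(t) = t^4.
Check for roots in ℤ_2: g(0) = 0 → root; g(1) = 1.
g(0) = 0, so (t) divides g(t); g is reducible.

No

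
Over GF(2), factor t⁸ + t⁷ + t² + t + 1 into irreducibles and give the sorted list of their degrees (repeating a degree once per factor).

8

Write h(t) = t⁸ + t⁷ + t² + t + 1.
Roots in GF(2): h(0) = 1; h(1) = 1.
Complete factorization: h(t) = (t⁸ + t⁷ + t² + t + 1).
Factor degrees with multiplicity: 8 = 8.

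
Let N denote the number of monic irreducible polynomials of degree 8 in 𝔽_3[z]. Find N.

The number of monic irreducibles of degree 8 over GF(3) is (1/8)·Σ_{d∣8} μ(8/d) 3^d.
Divisors of 8: 1, 2, 4, 8; μ(8/d) for each: 0, 0, -1, 1.
Σ = − 3^4 + 3^8 = 6480.
N = 6480/8 = 810.

810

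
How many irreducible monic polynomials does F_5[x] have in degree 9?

217000

Gauss's count: N_{5}(9) = (1/9) Σ_{d|9} μ(9/d)·5^d.
Divisors of 9: 1, 3, 9; μ(9/d) for each: 0, -1, 1.
Σ = − 5^3 + 5^9 = 1953000.
N = 1953000/9 = 217000.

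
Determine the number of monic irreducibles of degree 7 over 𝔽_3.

The number of monic irreducibles of degree 7 over GF(3) is (1/7)·Σ_{d∣7} μ(7/d) 3^d.
Divisors of 7: 1, 7; μ(7/d) for each: -1, 1.
Σ = − 3^1 + 3^7 = 2184.
N = 2184/7 = 312.

312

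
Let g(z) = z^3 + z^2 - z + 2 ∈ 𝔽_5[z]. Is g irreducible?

Check for roots in 𝔽_5: g(0) = 2; g(1) = 3; g(2) = 2; g(3) = 0 → root; g(4) = 3.
g(3) = 0, so (z − 3) divides g(z); g is reducible.

No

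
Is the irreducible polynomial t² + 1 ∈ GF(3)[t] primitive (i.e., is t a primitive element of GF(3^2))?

Write f(t) = t² + 1.
|GF(3^2)^×| = 3^2 − 1 = 8. Prime factorization: 8 = 2^3.
f is primitive ⇔ t has order 8 in GF(3)[t]/(f), i.e. t^(8/q) ≠ 1 for each prime q | 8.
t^(4) mod f = 1
Since t^(4) = 1, the order of t divides 4 < 8; not primitive.

No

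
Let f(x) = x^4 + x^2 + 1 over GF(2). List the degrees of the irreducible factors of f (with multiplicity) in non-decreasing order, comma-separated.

Roots in GF(2): f(0) = 1; f(1) = 1.
Complete factorization: f(x) = (x^2 + x + 1)^2.
Factor degrees with multiplicity: 2 + 2 = 4.

2, 2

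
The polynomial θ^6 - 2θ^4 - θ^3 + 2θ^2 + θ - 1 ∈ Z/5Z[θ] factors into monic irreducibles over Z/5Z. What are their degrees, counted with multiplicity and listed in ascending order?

1, 1, 1, 1, 2

Write h(θ) = θ^6 - 2θ^4 - θ^3 + 2θ^2 + θ - 1.
Roots in Z/5Z: h(0) = 4; h(1) = 0 → root; h(2) = 3; h(3) = 0 → root; h(4) = 0 → root.
Linear factors from roots: (θ - 1), (θ + 2), (θ + 1).
Complete factorization: h(θ) = (θ + 1)·(θ + 2)·(θ - 1)^2·(θ^2 - θ + 2).
Factor degrees with multiplicity: 1 + 1 + 1 + 1 + 2 = 6.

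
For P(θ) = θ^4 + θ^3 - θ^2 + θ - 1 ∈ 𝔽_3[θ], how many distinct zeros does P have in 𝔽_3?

1

Evaluate at each of the 3 elements of 𝔽_3:
P(0) = 2; P(1) = 1; P(2) = 0 → root.
Roots: {2}.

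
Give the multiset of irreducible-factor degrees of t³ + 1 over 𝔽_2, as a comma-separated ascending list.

Write g(t) = t³ + 1.
Roots in 𝔽_2: g(0) = 1; g(1) = 0 → root.
Linear factors from roots: (t + 1).
Complete factorization: g(t) = (t + 1)·(t² + t + 1).
Factor degrees with multiplicity: 1 + 2 = 3.

1, 2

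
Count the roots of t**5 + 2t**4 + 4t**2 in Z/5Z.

3

Write h(t) = t**5 + 2t**4 + 4t**2.
Evaluate at each of the 5 elements of Z/5Z:
h(0) = 0 → root; h(1) = 2; h(2) = 0 → root; h(3) = 1; h(4) = 0 → root.
Roots: {0, 2, 4}.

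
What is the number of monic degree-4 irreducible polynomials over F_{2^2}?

The number of monic irreducibles of degree 4 over GF(4) is (1/4)·Σ_{d∣4} μ(4/d) 4^d.
Divisors of 4: 1, 2, 4; μ(4/d) for each: 0, -1, 1.
Σ = − 4^2 + 4^4 = 240.
N = 240/4 = 60.

60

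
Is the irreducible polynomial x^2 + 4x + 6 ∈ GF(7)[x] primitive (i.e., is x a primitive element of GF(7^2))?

No

Write f(x) = x^2 + 4x + 6.
|GF(7^2)^×| = 7^2 − 1 = 48. Prime factorization: 48 = 2^4·3.
f is primitive ⇔ x has order 48 in GF(7)[x]/(f), i.e. x^(48/q) ≠ 1 for each prime q | 48.
x^(24) mod f = 6.
x^(16) mod f = 1
Since x^(16) = 1, the order of x divides 16 < 48; not primitive.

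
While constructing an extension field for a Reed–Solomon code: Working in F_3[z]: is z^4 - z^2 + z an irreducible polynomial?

No

Write P(z) = z^4 - z^2 + z.
Check for roots in F_3: P(0) = 0 → root; P(1) = 1; P(2) = 2.
P(0) = 0, so (z) divides P(z); P is reducible.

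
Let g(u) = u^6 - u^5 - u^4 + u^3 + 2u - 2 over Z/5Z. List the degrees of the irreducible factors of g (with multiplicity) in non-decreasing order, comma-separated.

1, 2, 3

Roots in Z/5Z: g(0) = 3; g(1) = 0 → root; g(2) = 1; g(3) = 1; g(4) = 1.
Linear factors from roots: (u - 1).
Complete factorization: g(u) = (u - 1)·(u^2 - u + 2)·(u^3 + u^2 - 2u + 1).
Factor degrees with multiplicity: 1 + 2 + 3 = 6.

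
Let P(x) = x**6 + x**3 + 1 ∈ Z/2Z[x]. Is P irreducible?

Check for roots in Z/2Z: P(0) = 1; P(1) = 1.
No roots, so no linear factors.
Monic irreducibles of degree 2 over GF(2): x**2 + x + 1.
None of them divide P (all give nonzero remainder).
Monic irreducibles of degree 3 over GF(2): x**3 + x + 1, x**3 + x**2 + 1.
None of them divide P (all give nonzero remainder).
No irreducible factor of degree ≤ 3 exists, so P is irreducible over GF(2).

Yes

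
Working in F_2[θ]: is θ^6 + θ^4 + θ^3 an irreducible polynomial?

No

Write f(θ) = θ^6 + θ^4 + θ^3.
Check for roots in F_2: f(0) = 0 → root; f(1) = 1.
f(0) = 0, so (θ) divides f(θ); f is reducible.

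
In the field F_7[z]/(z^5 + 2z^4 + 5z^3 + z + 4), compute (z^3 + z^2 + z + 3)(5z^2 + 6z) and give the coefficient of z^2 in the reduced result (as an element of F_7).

0

Multiply in F_7[z]: (z^3 + z^2 + z + 3)·(5z^2 + 6z) = 5z^5 + 4z^4 + 4z^3 + 4z.
Reduce using z^5 ≡ 5z^4 + 2z^3 + 6z + 3 (mod z^5 + 2z^4 + 5z^3 + z + 4).
Reduced: z^4 + 6z + 1.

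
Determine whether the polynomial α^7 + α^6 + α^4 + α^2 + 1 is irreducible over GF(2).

Yes

Write f(α) = α^7 + α^6 + α^4 + α^2 + 1.
Check for roots in GF(2): f(0) = 1; f(1) = 1.
No roots, so no linear factors.
Monic irreducibles of degree 2 over GF(2): α^2 + α + 1.
None of them divide f (all give nonzero remainder).
Monic irreducibles of degree 3 over GF(2): α^3 + α + 1, α^3 + α^2 + 1.
None of them divide f (all give nonzero remainder).
No irreducible factor of degree ≤ 3 exists, so f is irreducible over GF(2).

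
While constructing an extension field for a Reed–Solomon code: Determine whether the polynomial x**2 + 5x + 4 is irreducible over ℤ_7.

No

Write f(x) = x**2 + 5x + 4.
Check for roots in ℤ_7: f(0) = 4; f(1) = 3; f(2) = 4; f(3) = 0 → root; f(4) = 5; f(5) = 5; f(6) = 0 → root.
f(3) = 0, so (x − 3) divides f(x); f is reducible.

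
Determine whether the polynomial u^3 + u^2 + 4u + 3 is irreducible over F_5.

Write g(u) = u^3 + u^2 + 4u + 3.
Check for roots in F_5: g(0) = 3; g(1) = 4; g(2) = 3; g(3) = 1; g(4) = 4.
No roots. A degree-3 polynomial over a field with no linear factor is irreducible.

Yes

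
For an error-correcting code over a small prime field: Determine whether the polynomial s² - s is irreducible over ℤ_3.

No

Write P(s) = s² - s.
Check for roots in ℤ_3: P(0) = 0 → root; P(1) = 0 → root; P(2) = 2.
P(0) = 0, so (s) divides P(s); P is reducible.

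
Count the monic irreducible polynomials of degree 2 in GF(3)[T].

3

x^(3^2) − x is the product of all monic irreducibles of degree dividing 2; Möbius inversion gives N = (1/2) Σ μ(2/d)·3^d.
Divisors of 2: 1, 2; μ(2/d) for each: -1, 1.
Σ = − 3^1 + 3^2 = 6.
N = 6/2 = 3.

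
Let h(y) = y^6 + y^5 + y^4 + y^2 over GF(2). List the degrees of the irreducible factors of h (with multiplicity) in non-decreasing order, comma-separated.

Roots in GF(2): h(0) = 0 → root; h(1) = 0 → root.
Linear factors from roots: (y), (y + 1).
Complete factorization: h(y) = (y + 1)·(y)^2·(y^3 + y + 1).
Factor degrees with multiplicity: 1 + 1 + 1 + 3 = 6.

1, 1, 1, 3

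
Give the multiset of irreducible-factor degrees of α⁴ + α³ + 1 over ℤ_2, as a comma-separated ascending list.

Write h(α) = α⁴ + α³ + 1.
Roots in ℤ_2: h(0) = 1; h(1) = 1.
Complete factorization: h(α) = (α⁴ + α³ + 1).
Factor degrees with multiplicity: 4 = 4.

4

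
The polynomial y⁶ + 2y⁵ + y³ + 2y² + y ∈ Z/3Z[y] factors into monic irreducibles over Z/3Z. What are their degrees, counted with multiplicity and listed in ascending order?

Write h(y) = y⁶ + 2y⁵ + y³ + 2y² + y.
Roots in Z/3Z: h(0) = 0 → root; h(1) = 1; h(2) = 2.
Linear factors from roots: (y).
Complete factorization: h(y) = (y)·(y² + y + 2)·(y³ + y² + 2).
Factor degrees with multiplicity: 1 + 2 + 3 = 6.

1, 2, 3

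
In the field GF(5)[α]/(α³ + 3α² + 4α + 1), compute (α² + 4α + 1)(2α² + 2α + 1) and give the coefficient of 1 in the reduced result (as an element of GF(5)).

Multiply in GF(5)[α]: (α² + 4α + 1)·(2α² + 2α + 1) = 2α⁴ + α² + α + 1.
Reduce using α³ ≡ 2α² + α + 4 (mod α³ + 3α² + 4α + 1).
Reduced: α² + 3α + 2.

2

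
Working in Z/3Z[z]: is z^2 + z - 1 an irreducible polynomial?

Yes

Write g(z) = z^2 + z - 1.
Check for roots in Z/3Z: g(0) = 2; g(1) = 1; g(2) = 2.
No roots. A degree-2 polynomial over a field with no linear factor is irreducible.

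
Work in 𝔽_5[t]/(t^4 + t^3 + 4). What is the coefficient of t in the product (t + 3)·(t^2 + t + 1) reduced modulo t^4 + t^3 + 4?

Multiply in 𝔽_5[t]: (t + 3)·(t^2 + t + 1) = t^3 + 4t^2 + 4t + 3.
Reduced: t^3 + 4t^2 + 4t + 3.

4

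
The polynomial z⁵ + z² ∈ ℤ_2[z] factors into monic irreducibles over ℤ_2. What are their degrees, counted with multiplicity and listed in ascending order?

Write f(z) = z⁵ + z².
Roots in ℤ_2: f(0) = 0 → root; f(1) = 0 → root.
Linear factors from roots: (z), (z + 1).
Complete factorization: f(z) = (z + 1)·(z)^2·(z² + z + 1).
Factor degrees with multiplicity: 1 + 1 + 1 + 2 = 5.

1, 1, 1, 2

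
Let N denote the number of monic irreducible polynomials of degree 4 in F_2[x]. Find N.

3

The number of monic irreducibles of degree 4 over GF(2) is (1/4)·Σ_{d∣4} μ(4/d) 2^d.
Divisors of 4: 1, 2, 4; μ(4/d) for each: 0, -1, 1.
Σ = − 2^2 + 2^4 = 12.
N = 12/4 = 3.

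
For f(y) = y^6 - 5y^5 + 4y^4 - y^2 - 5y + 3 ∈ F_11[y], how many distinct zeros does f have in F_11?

Evaluate at each of the 11 elements of F_11:
f(0) = 3; f(1) = 8; f(2) = 1; f(3) = 4; f(4) = 0 → root; f(5) = 0 → root; f(6) = 5; f(7) = 6; f(8) = 0 → root; f(9) = 0 → root; f(10) = 6.
Roots: {4, 5, 8, 9}.

4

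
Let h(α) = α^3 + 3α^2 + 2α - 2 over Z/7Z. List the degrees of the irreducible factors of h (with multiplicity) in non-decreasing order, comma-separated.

3

Complete factorization: h(α) = (α^3 + 3α^2 + 2α - 2).
Factor degrees with multiplicity: 3 = 3.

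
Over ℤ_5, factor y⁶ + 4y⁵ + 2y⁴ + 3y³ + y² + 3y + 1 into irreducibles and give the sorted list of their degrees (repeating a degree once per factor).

1, 1, 2, 2

Write f(y) = y⁶ + 4y⁵ + 2y⁴ + 3y³ + y² + 3y + 1.
Roots in ℤ_5: f(0) = 1; f(1) = 0 → root; f(2) = 4; f(3) = 3; f(4) = 0 → root.
Linear factors from roots: (y + 4), (y + 1).
Complete factorization: f(y) = (y + 1)·(y + 4)·(y² + y + 1)·(y² + 3y + 4).
Factor degrees with multiplicity: 1 + 1 + 2 + 2 = 6.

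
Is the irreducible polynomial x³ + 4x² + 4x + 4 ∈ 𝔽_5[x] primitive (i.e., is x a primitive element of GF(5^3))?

Write f(x) = x³ + 4x² + 4x + 4.
|GF(5^3)^×| = 5^3 − 1 = 124. Prime factorization: 124 = 2^2·31.
f is primitive ⇔ x has order 124 in GF(5)[x]/(f), i.e. x^(124/q) ≠ 1 for each prime q | 124.
x^(62) mod f = 1
x^(4) mod f = 2x² + 2x + 1.
Since x^(62) = 1, the order of x divides 62 < 124; not primitive.

No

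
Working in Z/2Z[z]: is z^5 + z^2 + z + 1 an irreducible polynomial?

Write f(z) = z^5 + z^2 + z + 1.
Check for roots in Z/2Z: f(0) = 1; f(1) = 0 → root.
f(1) = 0, so (z − 1) divides f(z); f is reducible.

No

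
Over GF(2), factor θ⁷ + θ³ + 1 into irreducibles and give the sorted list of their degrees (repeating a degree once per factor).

Write g(θ) = θ⁷ + θ³ + 1.
Roots in GF(2): g(0) = 1; g(1) = 1.
Complete factorization: g(θ) = (θ⁷ + θ³ + 1).
Factor degrees with multiplicity: 7 = 7.

7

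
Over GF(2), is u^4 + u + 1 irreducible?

Write g(u) = u^4 + u + 1.
Check for roots in GF(2): g(0) = 1; g(1) = 1.
No roots, so no linear factors.
Monic irreducibles of degree 2 over GF(2): u^2 + u + 1.
None of them divide g (all give nonzero remainder).
No irreducible factor of degree ≤ 2 exists, so g is irreducible over GF(2).

Yes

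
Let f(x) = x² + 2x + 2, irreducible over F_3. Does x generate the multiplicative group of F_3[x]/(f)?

Yes

|GF(3^2)^×| = 3^2 − 1 = 8. Prime factorization: 8 = 2^3.
f is primitive ⇔ x has order 8 in GF(3)[x]/(f), i.e. x^(8/q) ≠ 1 for each prime q | 8.
x^(4) mod f = 2.
None equal 1, so x has full order 8; f is primitive.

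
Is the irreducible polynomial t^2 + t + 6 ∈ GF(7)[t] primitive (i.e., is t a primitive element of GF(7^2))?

Write f(t) = t^2 + t + 6.
|GF(7^2)^×| = 7^2 − 1 = 48. Prime factorization: 48 = 2^4·3.
f is primitive ⇔ t has order 48 in GF(7)[t]/(f), i.e. t^(48/q) ≠ 1 for each prime q | 48.
t^(24) mod f = 6.
t^(16) mod f = 1
Since t^(16) = 1, the order of t divides 16 < 48; not primitive.

No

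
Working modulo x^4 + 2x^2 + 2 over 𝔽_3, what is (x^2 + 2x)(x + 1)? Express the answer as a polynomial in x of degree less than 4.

Multiply in 𝔽_3[x]: (x^2 + 2x)·(x + 1) = x^3 + 2x.
Reduced: x^3 + 2x.

x^3 + 2x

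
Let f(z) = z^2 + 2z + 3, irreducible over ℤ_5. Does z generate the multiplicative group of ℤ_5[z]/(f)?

|GF(5^2)^×| = 5^2 − 1 = 24. Prime factorization: 24 = 2^3·3.
f is primitive ⇔ z has order 24 in GF(5)[z]/(f), i.e. z^(24/q) ≠ 1 for each prime q | 24.
z^(12) mod f = 4.
z^(8) mod f = 4z + 1.
None equal 1, so z has full order 24; f is primitive.

Yes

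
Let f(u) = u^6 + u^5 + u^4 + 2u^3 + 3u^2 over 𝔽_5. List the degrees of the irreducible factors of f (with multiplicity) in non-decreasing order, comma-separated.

Roots in 𝔽_5: f(0) = 0 → root; f(1) = 3; f(2) = 0 → root; f(3) = 4; f(4) = 2.
Linear factors from roots: (u), (u + 3).
Complete factorization: f(u) = (u)^2·(u + 3)^2·(u^2 + 2).
Factor degrees with multiplicity: 1 + 1 + 1 + 1 + 2 = 6.

1, 1, 1, 1, 2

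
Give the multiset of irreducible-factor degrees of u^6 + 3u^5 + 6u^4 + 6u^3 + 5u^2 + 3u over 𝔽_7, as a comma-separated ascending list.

1, 1, 2, 2

Write h(u) = u^6 + 3u^5 + 6u^4 + 6u^3 + 5u^2 + 3u.
Linear factors from roots: (u), (u + 1).
Complete factorization: h(u) = (u)·(u + 1)·(u^2 + 1)·(u^2 + 2u + 3).
Factor degrees with multiplicity: 1 + 1 + 2 + 2 = 6.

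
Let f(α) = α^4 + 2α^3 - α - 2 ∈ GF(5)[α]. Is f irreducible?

No

Check for roots in GF(5): f(0) = 3; f(1) = 0 → root; f(2) = 3; f(3) = 0 → root; f(4) = 3.
f(1) = 0, so (α − 1) divides f(α); f is reducible.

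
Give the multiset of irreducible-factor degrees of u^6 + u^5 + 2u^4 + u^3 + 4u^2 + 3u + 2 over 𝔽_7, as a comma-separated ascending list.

1, 2, 3

Write h(u) = u^6 + u^5 + 2u^4 + u^3 + 4u^2 + 3u + 2.
Linear factors from roots: (u + 6).
Complete factorization: h(u) = (u + 6)·(u^2 + 6u + 4)·(u^3 + 3u^2 + 3u + 3).
Factor degrees with multiplicity: 1 + 2 + 3 = 6.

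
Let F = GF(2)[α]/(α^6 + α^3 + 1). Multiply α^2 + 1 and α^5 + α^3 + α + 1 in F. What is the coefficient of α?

0

Multiply in GF(2)[α]: (α^2 + 1)·(α^5 + α^3 + α + 1) = α^7 + α^2 + α + 1.
Reduce using α^6 ≡ α^3 + 1 (mod α^6 + α^3 + 1).
Reduced: α^4 + α^2 + 1.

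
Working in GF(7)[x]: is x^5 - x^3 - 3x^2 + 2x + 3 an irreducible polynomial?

Write f(x) = x^5 - x^3 - 3x^2 + 2x + 3.
Check for roots in GF(7): f(0) = 3; f(1) = 2; f(2) = 5; f(3) = 2; f(4) = 6; f(5) = 5; f(6) = 5.
No roots, so no linear factors.
Degree-2 irreducible divisors: test the 21 monic irreducibles of degree 2 over GF(7).
None of them divide f (all give nonzero remainder).
No irreducible factor of degree ≤ 2 exists, so f is irreducible over GF(7).

Yes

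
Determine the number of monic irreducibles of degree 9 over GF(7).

The number of monic irreducibles of degree 9 over GF(7) is (1/9)·Σ_{d∣9} μ(9/d) 7^d.
Divisors of 9: 1, 3, 9; μ(9/d) for each: 0, -1, 1.
Σ = − 7^3 + 7^9 = 40353264.
N = 40353264/9 = 4483696.

4483696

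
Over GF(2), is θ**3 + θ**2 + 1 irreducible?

Yes

Write g(θ) = θ**3 + θ**2 + 1.
Check for roots in GF(2): g(0) = 1; g(1) = 1.
No roots. A degree-3 polynomial over a field with no linear factor is irreducible.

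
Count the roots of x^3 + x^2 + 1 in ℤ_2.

0

Write g(x) = x^3 + x^2 + 1.
Evaluate at each of the 2 elements of ℤ_2:
g(0) = 1; g(1) = 1.
No element is a root.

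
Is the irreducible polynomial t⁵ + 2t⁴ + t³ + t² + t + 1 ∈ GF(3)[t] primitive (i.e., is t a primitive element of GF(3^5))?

Yes

Write f(t) = t⁵ + 2t⁴ + t³ + t² + t + 1.
|GF(3^5)^×| = 3^5 − 1 = 242. Prime factorization: 242 = 2·11^2.
f is primitive ⇔ t has order 242 in GF(3)[t]/(f), i.e. t^(242/q) ≠ 1 for each prime q | 242.
t^(121) mod f = 2.
t^(22) mod f = 2t⁴ + t³ + 2.
None equal 1, so t has full order 242; f is primitive.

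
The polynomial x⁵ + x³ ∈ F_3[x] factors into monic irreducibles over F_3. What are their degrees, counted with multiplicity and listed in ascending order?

Write h(x) = x⁵ + x³.
Roots in F_3: h(0) = 0 → root; h(1) = 2; h(2) = 1.
Linear factors from roots: (x).
Complete factorization: h(x) = (x)^3·(x² + 1).
Factor degrees with multiplicity: 1 + 1 + 1 + 2 = 5.

1, 1, 1, 2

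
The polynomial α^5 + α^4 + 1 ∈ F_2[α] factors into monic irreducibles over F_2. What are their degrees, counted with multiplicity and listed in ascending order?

2, 3

Write h(α) = α^5 + α^4 + 1.
Roots in F_2: h(0) = 1; h(1) = 1.
Complete factorization: h(α) = (α^2 + α + 1)·(α^3 + α + 1).
Factor degrees with multiplicity: 2 + 3 = 5.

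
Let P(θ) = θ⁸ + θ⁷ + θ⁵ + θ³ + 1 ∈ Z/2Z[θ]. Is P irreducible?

Yes

Check for roots in Z/2Z: P(0) = 1; P(1) = 1.
No roots, so no linear factors.
Monic irreducibles of degree 2 over GF(2): θ² + θ + 1.
None of them divide P (all give nonzero remainder).
Monic irreducibles of degree 3 over GF(2): θ³ + θ + 1, θ³ + θ² + 1.
None of them divide P (all give nonzero remainder).
Monic irreducibles of degree 4 over GF(2): θ⁴ + θ + 1, θ⁴ + θ³ + 1, θ⁴ + θ³ + θ² + θ + 1.
None of them divide P (all give nonzero remainder).
No irreducible factor of degree ≤ 4 exists, so P is irreducible over GF(2).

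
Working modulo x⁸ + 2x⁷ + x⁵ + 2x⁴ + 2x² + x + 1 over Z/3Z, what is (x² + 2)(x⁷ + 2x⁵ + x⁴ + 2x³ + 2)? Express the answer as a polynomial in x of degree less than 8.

Multiply in Z/3Z[x]: (x² + 2)·(x⁷ + 2x⁵ + x⁴ + 2x³ + 2) = x⁹ + x⁷ + x⁶ + 2x⁴ + x³ + 2x² + 1.
Reduce using x⁸ ≡ x⁷ + 2x⁵ + x⁴ + x² + 2x + 2 (mod x⁸ + 2x⁷ + x⁵ + 2x⁴ + 2x² + x + 1).
Reduced: 2x⁷ + 2x³ + 2x² + x.

2x^7 + 2x^3 + 2x^2 + x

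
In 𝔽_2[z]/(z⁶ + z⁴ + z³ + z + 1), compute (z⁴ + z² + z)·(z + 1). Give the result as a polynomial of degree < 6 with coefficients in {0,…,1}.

Multiply in 𝔽_2[z]: (z⁴ + z² + z)·(z + 1) = z⁵ + z⁴ + z³ + z.
Reduced: z⁵ + z⁴ + z³ + z.

z^5 + z^4 + z^3 + z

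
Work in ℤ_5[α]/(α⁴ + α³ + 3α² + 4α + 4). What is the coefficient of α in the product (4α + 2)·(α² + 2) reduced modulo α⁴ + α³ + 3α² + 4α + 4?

3

Multiply in ℤ_5[α]: (4α + 2)·(α² + 2) = 4α³ + 2α² + 3α + 4.
Reduced: 4α³ + 2α² + 3α + 4.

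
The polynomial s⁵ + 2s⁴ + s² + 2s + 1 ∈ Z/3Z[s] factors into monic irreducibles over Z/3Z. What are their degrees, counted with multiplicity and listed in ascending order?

Write f(s) = s⁵ + 2s⁴ + s² + 2s + 1.
Roots in Z/3Z: f(0) = 1; f(1) = 1; f(2) = 1.
Complete factorization: f(s) = (s² + s + 2)·(s³ + s² + 2).
Factor degrees with multiplicity: 2 + 3 = 5.

2, 3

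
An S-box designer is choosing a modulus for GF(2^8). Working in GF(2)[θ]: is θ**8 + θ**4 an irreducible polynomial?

No

Write P(θ) = θ**8 + θ**4.
Check for roots in GF(2): P(0) = 0 → root; P(1) = 0 → root.
P(0) = 0, so (θ) divides P(θ); P is reducible.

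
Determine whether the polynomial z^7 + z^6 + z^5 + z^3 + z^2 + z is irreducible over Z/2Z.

No

Write g(z) = z^7 + z^6 + z^5 + z^3 + z^2 + z.
Check for roots in Z/2Z: g(0) = 0 → root; g(1) = 0 → root.
g(0) = 0, so (z) divides g(z); g is reducible.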